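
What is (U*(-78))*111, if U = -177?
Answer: 1532466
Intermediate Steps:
(U*(-78))*111 = -177*(-78)*111 = 13806*111 = 1532466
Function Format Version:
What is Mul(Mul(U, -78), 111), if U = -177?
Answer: 1532466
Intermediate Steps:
Mul(Mul(U, -78), 111) = Mul(Mul(-177, -78), 111) = Mul(13806, 111) = 1532466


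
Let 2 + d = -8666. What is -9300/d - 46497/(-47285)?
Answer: 210696624/102466595 ≈ 2.0562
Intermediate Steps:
d = -8668 (d = -2 - 8666 = -8668)
-9300/d - 46497/(-47285) = -9300/(-8668) - 46497/(-47285) = -9300*(-1/8668) - 46497*(-1/47285) = 2325/2167 + 46497/47285 = 210696624/102466595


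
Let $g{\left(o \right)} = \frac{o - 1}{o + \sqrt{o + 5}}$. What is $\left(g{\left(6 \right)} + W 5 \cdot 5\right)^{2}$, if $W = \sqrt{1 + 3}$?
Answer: $\frac{65547}{25} - \frac{512 \sqrt{11}}{25} \approx 2554.0$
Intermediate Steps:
$W = 2$ ($W = \sqrt{4} = 2$)
$g{\left(o \right)} = \frac{-1 + o}{o + \sqrt{5 + o}}$
$\left(g{\left(6 \right)} + W 5 \cdot 5\right)^{2} = \left(\frac{-1 + 6}{6 + \sqrt{5 + 6}} + 2 \cdot 5 \cdot 5\right)^{2} = \left(\frac{1}{6 + \sqrt{11}} \cdot 5 + 10 \cdot 5\right)^{2} = \left(\frac{5}{6 + \sqrt{11}} + 50\right)^{2} = \left(50 + \frac{5}{6 + \sqrt{11}}\right)^{2}$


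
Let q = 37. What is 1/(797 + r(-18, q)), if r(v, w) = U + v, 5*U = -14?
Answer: 5/3881 ≈ 0.0012883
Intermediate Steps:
U = -14/5 (U = (1/5)*(-14) = -14/5 ≈ -2.8000)
r(v, w) = -14/5 + v
1/(797 + r(-18, q)) = 1/(797 + (-14/5 - 18)) = 1/(797 - 104/5) = 1/(3881/5) = 5/3881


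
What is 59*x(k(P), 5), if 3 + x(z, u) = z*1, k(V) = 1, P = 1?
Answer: -118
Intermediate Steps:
x(z, u) = -3 + z (x(z, u) = -3 + z*1 = -3 + z)
59*x(k(P), 5) = 59*(-3 + 1) = 59*(-2) = -118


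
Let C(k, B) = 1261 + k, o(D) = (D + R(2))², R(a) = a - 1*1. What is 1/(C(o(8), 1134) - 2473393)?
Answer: -1/2472051 ≈ -4.0452e-7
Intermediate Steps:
R(a) = -1 + a (R(a) = a - 1 = -1 + a)
o(D) = (1 + D)² (o(D) = (D + (-1 + 2))² = (D + 1)² = (1 + D)²)
1/(C(o(8), 1134) - 2473393) = 1/((1261 + (1 + 8)²) - 2473393) = 1/((1261 + 9²) - 2473393) = 1/((1261 + 81) - 2473393) = 1/(1342 - 2473393) = 1/(-2472051) = -1/2472051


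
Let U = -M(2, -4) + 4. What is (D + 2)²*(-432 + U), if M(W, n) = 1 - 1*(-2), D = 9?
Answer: -52151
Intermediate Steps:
M(W, n) = 3 (M(W, n) = 1 + 2 = 3)
U = 1 (U = -1*3 + 4 = -3 + 4 = 1)
(D + 2)²*(-432 + U) = (9 + 2)²*(-432 + 1) = 11²*(-431) = 121*(-431) = -52151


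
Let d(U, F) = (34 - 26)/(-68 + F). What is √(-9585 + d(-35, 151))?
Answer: I*√66030401/83 ≈ 97.902*I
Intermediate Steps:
d(U, F) = 8/(-68 + F)
√(-9585 + d(-35, 151)) = √(-9585 + 8/(-68 + 151)) = √(-9585 + 8/83) = √(-795547/83) = I*√66030401/83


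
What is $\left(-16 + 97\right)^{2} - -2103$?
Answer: $8664$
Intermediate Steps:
$\left(-16 + 97\right)^{2} - -2103 = 81^{2} + 2103 = 6561 + 2103 = 8664$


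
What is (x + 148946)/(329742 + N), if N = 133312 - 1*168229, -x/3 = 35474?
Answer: 42524/294825 ≈ 0.14423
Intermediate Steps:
x = -106422 (x = -3*35474 = -106422)
N = -34917 (N = 133312 - 168229 = -34917)
(x + 148946)/(329742 + N) = (-106422 + 148946)/(329742 - 34917) = 42524/294825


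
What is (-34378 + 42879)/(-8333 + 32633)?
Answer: 8501/24300 ≈ 0.34984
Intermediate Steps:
(-34378 + 42879)/(-8333 + 32633) = 8501/24300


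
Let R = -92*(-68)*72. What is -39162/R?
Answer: -6527/75072 ≈ -0.086943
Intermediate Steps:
R = 450432 (R = 6256*72 = 450432)
-39162/R = -39162/450432 = -39162*1/450432 = -6527/75072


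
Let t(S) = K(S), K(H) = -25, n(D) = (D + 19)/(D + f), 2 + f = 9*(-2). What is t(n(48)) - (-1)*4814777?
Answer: 4814752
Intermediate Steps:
f = -20 (f = -2 + 9*(-2) = -2 - 18 = -20)
n(D) = (19 + D)/(-20 + D) (n(D) = (D + 19)/(D - 20) = (19 + D)/(-20 + D))
t(S) = -25
t(n(48)) - (-1)*4814777 = -25 - (-1)*4814777 = -25 - 1*(-4814777) = -25 + 4814777 = 4814752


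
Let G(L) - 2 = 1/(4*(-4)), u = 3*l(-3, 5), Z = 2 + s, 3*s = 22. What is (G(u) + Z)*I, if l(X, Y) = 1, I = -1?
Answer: -541/48 ≈ -11.271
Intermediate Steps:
s = 22/3 (s = (⅓)*22 = 22/3 ≈ 7.3333)
Z = 28/3 (Z = 2 + 22/3 = 28/3 ≈ 9.3333)
u = 3 (u = 3*1 = 3)
G(L) = 31/16 (G(L) = 2 + 1/(4*(-4)) = 2 + 1/(-16) = 2 - 1/16 = 31/16)
(G(u) + Z)*I = (31/16 + 28/3)*(-1) = (541/48)*(-1) = -541/48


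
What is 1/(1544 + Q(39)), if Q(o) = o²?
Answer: 1/3065 ≈ 0.00032626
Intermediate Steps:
1/(1544 + Q(39)) = 1/(1544 + 39²) = 1/(1544 + 1521) = 1/3065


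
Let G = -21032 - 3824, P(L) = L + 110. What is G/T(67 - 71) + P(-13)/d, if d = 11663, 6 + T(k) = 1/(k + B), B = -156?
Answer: 46383377697/11208143 ≈ 4138.4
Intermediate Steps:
P(L) = 110 + L
G = -24856
T(k) = -6 + 1/(-156 + k) (T(k) = -6 + 1/(k - 156) = -6 + 1/(-156 + k))
G/T(67 - 71) + P(-13)/d = -24856*(-156 + (67 - 71))/(937 - 6*(67 - 71)) + (110 - 13)/11663 = -24856*(-156 - 4)/(937 - 6*(-4)) + 97*(1/11663) = -24856*(-160/(937 + 24)) + 97/11663 = -24856/((-1/160*961)) + 97/11663 = -24856/(-961/160) + 97/11663 = -24856*(-160/961) + 97/11663 = 3976960/961 + 97/11663 = 46383377697/11208143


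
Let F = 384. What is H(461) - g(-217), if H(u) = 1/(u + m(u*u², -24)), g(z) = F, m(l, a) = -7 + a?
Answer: -165119/430 ≈ -384.00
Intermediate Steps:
g(z) = 384
H(u) = 1/(-31 + u) (H(u) = 1/(u + (-7 - 24)) = 1/(u - 31) = 1/(-31 + u))
H(461) - g(-217) = 1/(-31 + 461) - 1*384 = 1/430 - 384 = -165119/430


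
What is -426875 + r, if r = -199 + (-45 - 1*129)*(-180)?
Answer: -395754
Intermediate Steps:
r = 31121 (r = -199 + (-45 - 129)*(-180) = -199 - 174*(-180) = -199 + 31320 = 31121)
-426875 + r = -426875 + 31121 = -395754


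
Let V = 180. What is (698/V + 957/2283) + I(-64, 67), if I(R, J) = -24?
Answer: -1349461/68490 ≈ -19.703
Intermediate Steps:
(698/V + 957/2283) + I(-64, 67) = (698/180 + 957/2283) - 24 = (698*(1/180) + 957*(1/2283)) - 24 = (349/90 + 319/761) - 24 = 294299/68490 - 24 = -1349461/68490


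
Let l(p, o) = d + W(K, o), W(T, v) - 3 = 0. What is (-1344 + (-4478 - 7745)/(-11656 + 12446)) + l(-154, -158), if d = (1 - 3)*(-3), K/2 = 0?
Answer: -1066873/790 ≈ -1350.5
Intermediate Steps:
K = 0 (K = 2*0 = 0)
W(T, v) = 3 (W(T, v) = 3 + 0 = 3)
d = 6 (d = -2*(-3) = 6)
l(p, o) = 9 (l(p, o) = 6 + 3 = 9)
(-1344 + (-4478 - 7745)/(-11656 + 12446)) + l(-154, -158) = (-1344 + (-4478 - 7745)/(-11656 + 12446)) + 9 = (-1344 - 12223/790) + 9 = -1073983/790 + 9 = -1066873/790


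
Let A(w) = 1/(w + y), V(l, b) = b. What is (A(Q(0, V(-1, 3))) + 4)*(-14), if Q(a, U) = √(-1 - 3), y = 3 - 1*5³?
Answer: -208005/3722 + 7*I/3722 ≈ -55.885 + 0.0018807*I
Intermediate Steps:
y = -122 (y = 3 - 1*125 = 3 - 125 = -122)
Q(a, U) = 2*I (Q(a, U) = √(-4) = 2*I)
A(w) = 1/(-122 + w) (A(w) = 1/(w - 122) = 1/(-122 + w))
(A(Q(0, V(-1, 3))) + 4)*(-14) = (1/(-122 + 2*I) + 4)*(-14) = ((-122 - 2*I)/14888 + 4)*(-14) = (4 + (-122 - 2*I)/14888)*(-14) = -56 - 7*(-122 - 2*I)/7444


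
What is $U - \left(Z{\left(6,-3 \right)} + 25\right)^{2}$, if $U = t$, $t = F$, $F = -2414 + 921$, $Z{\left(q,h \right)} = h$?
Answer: $-1977$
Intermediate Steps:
$F = -1493$
$t = -1493$
$U = -1493$
$U - \left(Z{\left(6,-3 \right)} + 25\right)^{2} = -1493 - \left(-3 + 25\right)^{2} = -1493 - 22^{2} = -1493 - 484 = -1977$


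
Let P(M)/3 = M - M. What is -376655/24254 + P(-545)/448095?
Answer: -376655/24254 ≈ -15.530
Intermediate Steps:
P(M) = 0 (P(M) = 3*(M - M) = 3*0 = 0)
-376655/24254 + P(-545)/448095 = -376655/24254 + 0/448095 = -376655*1/24254 + 0*(1/448095) = -376655/24254 + 0 = -376655/24254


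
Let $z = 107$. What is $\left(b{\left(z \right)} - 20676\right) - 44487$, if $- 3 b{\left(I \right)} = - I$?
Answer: $- \frac{195382}{3} \approx -65127.0$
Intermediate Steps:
$b{\left(I \right)} = \frac{I}{3}$ ($b{\left(I \right)} = - \frac{\left(-1\right) I}{3} = \frac{I}{3}$)
$\left(b{\left(z \right)} - 20676\right) - 44487 = \left(\frac{1}{3} \cdot 107 - 20676\right) - 44487 = \left(\frac{107}{3} - 20676\right) - 44487 = - \frac{61921}{3} - 44487 = - \frac{195382}{3}$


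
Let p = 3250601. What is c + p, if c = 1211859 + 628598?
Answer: 5091058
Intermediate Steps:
c = 1840457
c + p = 1840457 + 3250601 = 5091058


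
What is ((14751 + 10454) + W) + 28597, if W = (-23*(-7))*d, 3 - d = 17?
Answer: 51548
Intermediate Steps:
d = -14 (d = 3 - 1*17 = 3 - 17 = -14)
W = -2254 (W = -23*(-7)*(-14) = 161*(-14) = -2254)
((14751 + 10454) + W) + 28597 = ((14751 + 10454) - 2254) + 28597 = (25205 - 2254) + 28597 = 22951 + 28597 = 51548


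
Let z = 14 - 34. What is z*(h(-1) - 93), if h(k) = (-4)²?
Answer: 1540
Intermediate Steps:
z = -20
h(k) = 16
z*(h(-1) - 93) = -20*(16 - 93) = -20*(-77) = 1540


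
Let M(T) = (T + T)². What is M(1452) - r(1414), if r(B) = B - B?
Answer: 8433216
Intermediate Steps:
r(B) = 0
M(T) = 4*T² (M(T) = (2*T)² = 4*T²)
M(1452) - r(1414) = 4*1452² - 1*0 = 4*2108304 + 0 = 8433216 + 0 = 8433216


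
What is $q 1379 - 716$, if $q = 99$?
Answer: $135805$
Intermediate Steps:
$q 1379 - 716 = 99 \cdot 1379 - 716 = 136521 - 716 = 135805$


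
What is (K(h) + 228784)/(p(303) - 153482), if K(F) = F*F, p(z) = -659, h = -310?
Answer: -324884/154141 ≈ -2.1077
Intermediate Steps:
K(F) = F²
(K(h) + 228784)/(p(303) - 153482) = ((-310)² + 228784)/(-659 - 153482) = (96100 + 228784)/(-154141) = 324884*(-1/154141) = -324884/154141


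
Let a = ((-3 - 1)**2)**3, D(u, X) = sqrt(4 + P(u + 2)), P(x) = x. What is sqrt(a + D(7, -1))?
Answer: sqrt(4096 + sqrt(13)) ≈ 64.028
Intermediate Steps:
D(u, X) = sqrt(6 + u) (D(u, X) = sqrt(4 + (u + 2)) = sqrt(4 + (2 + u)) = sqrt(6 + u))
a = 4096 (a = ((-4)**2)**3 = 16**3 = 4096)
sqrt(a + D(7, -1)) = sqrt(4096 + sqrt(6 + 7)) = sqrt(4096 + sqrt(13))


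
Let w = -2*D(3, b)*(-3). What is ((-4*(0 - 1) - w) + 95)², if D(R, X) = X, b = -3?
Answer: 13689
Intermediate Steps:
w = -18 (w = -2*(-3)*(-3) = 6*(-3) = -18)
((-4*(0 - 1) - w) + 95)² = ((-4*(0 - 1) - 1*(-18)) + 95)² = ((-4*(-1) + 18) + 95)² = ((4 + 18) + 95)² = (22 + 95)² = 117² = 13689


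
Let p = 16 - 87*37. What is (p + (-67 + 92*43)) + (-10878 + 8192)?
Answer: -2000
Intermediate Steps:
p = -3203 (p = 16 - 3219 = -3203)
(p + (-67 + 92*43)) + (-10878 + 8192) = (-3203 + (-67 + 92*43)) + (-10878 + 8192) = (-3203 + (-67 + 3956)) - 2686 = (-3203 + 3889) - 2686 = 686 - 2686 = -2000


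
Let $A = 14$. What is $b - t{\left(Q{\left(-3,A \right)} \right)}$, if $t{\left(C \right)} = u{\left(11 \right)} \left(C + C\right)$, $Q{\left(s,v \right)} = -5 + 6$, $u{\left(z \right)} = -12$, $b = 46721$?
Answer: $46745$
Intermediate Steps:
$Q{\left(s,v \right)} = 1$
$t{\left(C \right)} = - 24 C$ ($t{\left(C \right)} = - 12 \left(C + C\right) = - 12 \cdot 2 C = - 24 C$)
$b - t{\left(Q{\left(-3,A \right)} \right)} = 46721 - \left(-24\right) 1 = 46721 - -24 = 46721 + 24 = 46745$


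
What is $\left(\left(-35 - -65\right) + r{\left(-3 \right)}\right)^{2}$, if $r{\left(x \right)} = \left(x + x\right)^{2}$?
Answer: $4356$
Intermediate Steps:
$r{\left(x \right)} = 4 x^{2}$ ($r{\left(x \right)} = \left(2 x\right)^{2} = 4 x^{2}$)
$\left(\left(-35 - -65\right) + r{\left(-3 \right)}\right)^{2} = \left(\left(-35 - -65\right) + 4 \left(-3\right)^{2}\right)^{2} = \left(\left(-35 + 65\right) + 4 \cdot 9\right)^{2} = \left(30 + 36\right)^{2} = 66^{2} = 4356$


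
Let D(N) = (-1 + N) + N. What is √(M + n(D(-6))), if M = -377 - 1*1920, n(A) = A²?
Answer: 4*I*√133 ≈ 46.13*I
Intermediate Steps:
D(N) = -1 + 2*N
M = -2297 (M = -377 - 1920 = -2297)
√(M + n(D(-6))) = √(-2297 + (-1 + 2*(-6))²) = √(-2297 + (-1 - 12)²) = √(-2297 + (-13)²) = √(-2297 + 169) = √(-2128) = 4*I*√133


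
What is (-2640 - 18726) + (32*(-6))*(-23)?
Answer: -16950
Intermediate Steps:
(-2640 - 18726) + (32*(-6))*(-23) = -21366 - 192*(-23) = -21366 + 4416 = -16950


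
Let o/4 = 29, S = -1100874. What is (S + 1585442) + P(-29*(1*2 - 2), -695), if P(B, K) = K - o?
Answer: 483757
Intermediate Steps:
o = 116 (o = 4*29 = 116)
P(B, K) = -116 + K (P(B, K) = K - 1*116 = K - 116 = -116 + K)
(S + 1585442) + P(-29*(1*2 - 2), -695) = (-1100874 + 1585442) + (-116 - 695) = 484568 - 811 = 483757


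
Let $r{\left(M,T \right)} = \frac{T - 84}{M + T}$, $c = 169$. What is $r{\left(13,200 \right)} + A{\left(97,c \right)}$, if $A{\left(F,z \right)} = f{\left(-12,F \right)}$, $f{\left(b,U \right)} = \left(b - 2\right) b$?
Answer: $\frac{35900}{213} \approx 168.54$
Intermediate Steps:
$f{\left(b,U \right)} = b \left(-2 + b\right)$ ($f{\left(b,U \right)} = \left(-2 + b\right) b = b \left(-2 + b\right)$)
$A{\left(F,z \right)} = 168$ ($A{\left(F,z \right)} = - 12 \left(-2 - 12\right) = \left(-12\right) \left(-14\right) = 168$)
$r{\left(M,T \right)} = \frac{-84 + T}{M + T}$
$r{\left(13,200 \right)} + A{\left(97,c \right)} = \frac{-84 + 200}{13 + 200} + 168 = \frac{1}{213} \cdot 116 + 168 = \frac{116}{213} + 168 = \frac{35900}{213}$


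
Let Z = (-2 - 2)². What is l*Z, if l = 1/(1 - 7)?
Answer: -8/3 ≈ -2.6667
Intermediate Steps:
l = -⅙ (l = 1/(-6) = -⅙ ≈ -0.16667)
Z = 16 (Z = (-4)² = 16)
l*Z = -⅙*16 = -8/3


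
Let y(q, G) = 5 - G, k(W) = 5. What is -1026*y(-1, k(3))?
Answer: 0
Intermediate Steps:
-1026*y(-1, k(3)) = -1026*(5 - 1*5) = -1026*(5 - 5) = -1026*0 = 0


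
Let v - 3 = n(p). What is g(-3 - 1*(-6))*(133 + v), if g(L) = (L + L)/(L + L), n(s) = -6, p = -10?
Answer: 130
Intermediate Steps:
v = -3 (v = 3 - 6 = -3)
g(L) = 1 (g(L) = (2*L)/((2*L)) = (2*L)*(1/(2*L)) = 1)
g(-3 - 1*(-6))*(133 + v) = 1*(133 - 3) = 1*130 = 130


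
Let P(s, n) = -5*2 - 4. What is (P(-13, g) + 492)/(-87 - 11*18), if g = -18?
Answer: -478/285 ≈ -1.6772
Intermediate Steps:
P(s, n) = -14 (P(s, n) = -10 - 4 = -14)
(P(-13, g) + 492)/(-87 - 11*18) = (-14 + 492)/(-87 - 11*18) = 478/(-87 - 198) = 478/(-285) = 478*(-1/285) = -478/285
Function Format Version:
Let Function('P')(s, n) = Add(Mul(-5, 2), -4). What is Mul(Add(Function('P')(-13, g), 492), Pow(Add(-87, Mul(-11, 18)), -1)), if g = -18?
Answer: Rational(-478, 285) ≈ -1.6772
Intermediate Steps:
Function('P')(s, n) = -14 (Function('P')(s, n) = Add(-10, -4) = -14)
Mul(Add(Function('P')(-13, g), 492), Pow(Add(-87, Mul(-11, 18)), -1)) = Mul(Add(-14, 492), Pow(Add(-87, Mul(-11, 18)), -1)) = Mul(478, Pow(Add(-87, -198), -1)) = Mul(478, Pow(-285, -1)) = Mul(478, Rational(-1, 285)) = Rational(-478, 285)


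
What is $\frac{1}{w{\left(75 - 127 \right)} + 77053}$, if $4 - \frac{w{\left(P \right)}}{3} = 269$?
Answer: $\frac{1}{76258} \approx 1.3113 \cdot 10^{-5}$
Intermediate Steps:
$w{\left(P \right)} = -795$ ($w{\left(P \right)} = 12 - 807 = -795$)
$\frac{1}{w{\left(75 - 127 \right)} + 77053} = \frac{1}{-795 + 77053} = \frac{1}{76258}$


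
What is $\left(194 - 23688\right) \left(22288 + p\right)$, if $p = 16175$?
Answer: $-903649722$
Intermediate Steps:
$\left(194 - 23688\right) \left(22288 + p\right) = \left(194 - 23688\right) \left(22288 + 16175\right) = \left(194 - 23688\right) 38463 = \left(-23494\right) 38463 = -903649722$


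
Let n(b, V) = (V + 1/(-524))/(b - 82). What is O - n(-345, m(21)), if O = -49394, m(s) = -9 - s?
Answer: -11051824433/223748 ≈ -49394.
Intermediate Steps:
n(b, V) = (-1/524 + V)/(-82 + b) (n(b, V) = (V - 1/524)/(-82 + b) = (-1/524 + V)/(-82 + b))
O - n(-345, m(21)) = -49394 - (-1/524 + (-9 - 1*21))/(-82 - 345) = -49394 - (-1/524 + (-9 - 21))/(-427) = -49394 - (-1)*(-1/524 - 30)/427 = -49394 - (-1)*(-15721)/(427*524) = -49394 - 1*15721/223748 = -49394 - 15721/223748 = -11051824433/223748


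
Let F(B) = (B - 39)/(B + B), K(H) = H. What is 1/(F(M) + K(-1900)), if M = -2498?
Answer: -4996/9489863 ≈ -0.00052646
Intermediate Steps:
F(B) = (-39 + B)/(2*B) (F(B) = (-39 + B)/((2*B)) = (-39 + B)*(1/(2*B)) = (-39 + B)/(2*B))
1/(F(M) + K(-1900)) = 1/((½)*(-39 - 2498)/(-2498) - 1900) = 1/((½)*(-1/2498)*(-2537) - 1900) = 1/(2537/4996 - 1900) = 1/(-9489863/4996) = -4996/9489863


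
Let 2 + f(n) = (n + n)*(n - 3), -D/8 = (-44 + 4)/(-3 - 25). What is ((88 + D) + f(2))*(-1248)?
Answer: -616512/7 ≈ -88073.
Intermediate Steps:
D = -80/7 (D = -8*(-44 + 4)/(-3 - 25) = -(-320)/(-28) = -(-320)*(-1)/28 = -8*10/7 = -80/7 ≈ -11.429)
f(n) = -2 + 2*n*(-3 + n) (f(n) = -2 + (n + n)*(n - 3) = -2 + (2*n)*(-3 + n) = -2 + 2*n*(-3 + n))
((88 + D) + f(2))*(-1248) = ((88 - 80/7) + (-2 - 6*2 + 2*2²))*(-1248) = (536/7 + (-2 - 12 + 2*4))*(-1248) = (536/7 + (-2 - 12 + 8))*(-1248) = (536/7 - 6)*(-1248) = (494/7)*(-1248) = -616512/7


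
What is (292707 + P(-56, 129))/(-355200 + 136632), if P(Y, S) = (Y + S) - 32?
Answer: -73187/54642 ≈ -1.3394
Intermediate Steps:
P(Y, S) = -32 + S + Y (P(Y, S) = (S + Y) - 32 = -32 + S + Y)
(292707 + P(-56, 129))/(-355200 + 136632) = (292707 + (-32 + 129 - 56))/(-355200 + 136632) = (292707 + 41)/(-218568) = 292748*(-1/218568) = -73187/54642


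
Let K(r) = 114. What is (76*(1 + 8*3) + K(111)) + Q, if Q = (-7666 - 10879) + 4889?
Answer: -11642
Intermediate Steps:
Q = -13656 (Q = -18545 + 4889 = -13656)
(76*(1 + 8*3) + K(111)) + Q = (76*(1 + 8*3) + 114) - 13656 = (76*(1 + 24) + 114) - 13656 = (76*25 + 114) - 13656 = (1900 + 114) - 13656 = 2014 - 13656 = -11642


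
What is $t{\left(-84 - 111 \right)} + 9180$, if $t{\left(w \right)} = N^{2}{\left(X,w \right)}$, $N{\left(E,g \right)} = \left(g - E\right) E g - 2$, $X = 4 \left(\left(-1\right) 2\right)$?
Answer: $85101734464$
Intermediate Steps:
$X = -8$ ($X = 4 \left(-2\right) = -8$)
$N{\left(E,g \right)} = -2 + E g \left(g - E\right)$ ($N{\left(E,g \right)} = E \left(g - E\right) g - 2 = E g \left(g - E\right) - 2 = -2 + E g \left(g - E\right)$)
$t{\left(w \right)} = \left(-2 - 64 w - 8 w^{2}\right)^{2}$ ($t{\left(w \right)} = \left(-2 - 8 w^{2} - w \left(-8\right)^{2}\right)^{2} = \left(-2 - 8 w^{2} - w 64\right)^{2} = \left(-2 - 8 w^{2} - 64 w\right)^{2} = \left(-2 - 64 w - 8 w^{2}\right)^{2}$)
$t{\left(-84 - 111 \right)} + 9180 = 4 \left(1 + 4 \left(-84 - 111\right)^{2} + 32 \left(-84 - 111\right)\right)^{2} + 9180 = 4 \left(1 + 4 \left(-195\right)^{2} + 32 \left(-195\right)\right)^{2} + 9180 = 4 \left(1 + 4 \cdot 38025 - 6240\right)^{2} + 9180 = 4 \left(1 + 152100 - 6240\right)^{2} + 9180 = 4 \cdot 145861^{2} + 9180 = 4 \cdot 21275431321 + 9180 = 85101725284 + 9180 = 85101734464$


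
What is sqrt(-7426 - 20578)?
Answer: 2*I*sqrt(7001) ≈ 167.34*I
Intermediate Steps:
sqrt(-7426 - 20578) = sqrt(-28004) = 2*I*sqrt(7001)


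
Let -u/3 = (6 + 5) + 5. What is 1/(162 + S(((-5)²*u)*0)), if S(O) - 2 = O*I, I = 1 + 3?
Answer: 1/164 ≈ 0.0060976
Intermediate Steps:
I = 4
u = -48 (u = -3*((6 + 5) + 5) = -3*(11 + 5) = -3*16 = -48)
S(O) = 2 + 4*O (S(O) = 2 + O*4 = 2 + 4*O)
1/(162 + S(((-5)²*u)*0)) = 1/(162 + (2 + 4*(((-5)²*(-48))*0))) = 1/(162 + (2 + 4*((25*(-48))*0))) = 1/(162 + (2 + 4*(-1200*0))) = 1/(162 + (2 + 4*0)) = 1/(162 + (2 + 0)) = 1/(162 + 2) = 1/164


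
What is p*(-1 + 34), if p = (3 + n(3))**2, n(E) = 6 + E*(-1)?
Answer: 1188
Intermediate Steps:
n(E) = 6 - E
p = 36 (p = (3 + (6 - 1*3))**2 = (3 + (6 - 3))**2 = (3 + 3)**2 = 6**2 = 36)
p*(-1 + 34) = 36*(-1 + 34) = 36*33 = 1188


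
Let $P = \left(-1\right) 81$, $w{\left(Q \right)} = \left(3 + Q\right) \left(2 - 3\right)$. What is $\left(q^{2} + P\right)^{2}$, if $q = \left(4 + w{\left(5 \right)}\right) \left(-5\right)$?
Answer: $101761$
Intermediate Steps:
$w{\left(Q \right)} = -3 - Q$ ($w{\left(Q \right)} = \left(3 + Q\right) \left(-1\right) = -3 - Q$)
$q = 20$ ($q = \left(4 - 8\right) \left(-5\right) = \left(-4\right) \left(-5\right) = 20$)
$P = -81$
$\left(q^{2} + P\right)^{2} = \left(20^{2} - 81\right)^{2} = \left(400 - 81\right)^{2} = 319^{2} = 101761$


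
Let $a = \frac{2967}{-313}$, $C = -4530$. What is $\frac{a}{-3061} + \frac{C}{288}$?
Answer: $- \frac{723217799}{45988464} \approx -15.726$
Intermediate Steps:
$a = - \frac{2967}{313}$ ($a = 2967 \left(- \frac{1}{313}\right) = - \frac{2967}{313} \approx -9.4792$)
$\frac{a}{-3061} + \frac{C}{288} = - \frac{2967}{313 \left(-3061\right)} - \frac{4530}{288} = \left(- \frac{2967}{313}\right) \left(- \frac{1}{3061}\right) - \frac{755}{48} = \frac{2967}{958093} - \frac{755}{48} = - \frac{723217799}{45988464}$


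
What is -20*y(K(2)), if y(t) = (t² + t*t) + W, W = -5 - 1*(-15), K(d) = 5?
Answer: -1200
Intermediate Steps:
W = 10 (W = -5 + 15 = 10)
y(t) = 10 + 2*t² (y(t) = (t² + t*t) + 10 = (t² + t²) + 10 = 2*t² + 10 = 10 + 2*t²)
-20*y(K(2)) = -20*(10 + 2*5²) = -20*(10 + 2*25) = -20*(10 + 50) = -20*60 = -1200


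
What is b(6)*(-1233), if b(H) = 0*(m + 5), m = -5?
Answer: 0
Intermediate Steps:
b(H) = 0 (b(H) = 0*(-5 + 5) = 0*0 = 0)
b(6)*(-1233) = 0*(-1233) = 0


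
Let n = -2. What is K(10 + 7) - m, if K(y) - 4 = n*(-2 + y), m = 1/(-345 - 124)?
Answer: -12193/469 ≈ -25.998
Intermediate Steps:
m = -1/469 (m = 1/(-469) = -1/469 ≈ -0.0021322)
K(y) = 8 - 2*y (K(y) = 4 - 2*(-2 + y) = 4 + (4 - 2*y) = 8 - 2*y)
K(10 + 7) - m = (8 - 2*(10 + 7)) - 1*(-1/469) = (8 - 2*17) + 1/469 = (8 - 34) + 1/469 = -26 + 1/469 = -12193/469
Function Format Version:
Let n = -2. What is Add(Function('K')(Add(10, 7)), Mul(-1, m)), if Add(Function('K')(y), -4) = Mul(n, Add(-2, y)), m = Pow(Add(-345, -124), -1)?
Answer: Rational(-12193, 469) ≈ -25.998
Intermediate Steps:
m = Rational(-1, 469) (m = Pow(-469, -1) = Rational(-1, 469) ≈ -0.0021322)
Function('K')(y) = Add(8, Mul(-2, y)) (Function('K')(y) = Add(4, Mul(-2, Add(-2, y))) = Add(4, Add(4, Mul(-2, y))) = Add(8, Mul(-2, y)))
Add(Function('K')(Add(10, 7)), Mul(-1, m)) = Add(Add(8, Mul(-2, Add(10, 7))), Mul(-1, Rational(-1, 469))) = Add(Add(8, Mul(-2, 17)), Rational(1, 469)) = Add(Add(8, -34), Rational(1, 469)) = Add(-26, Rational(1, 469)) = Rational(-12193, 469)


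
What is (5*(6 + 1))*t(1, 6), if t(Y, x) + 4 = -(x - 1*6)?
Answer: -140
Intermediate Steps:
t(Y, x) = 2 - x (t(Y, x) = -4 - (x - 1*6) = -4 - (x - 6) = -4 - (-6 + x) = -4 + (6 - x) = 2 - x)
(5*(6 + 1))*t(1, 6) = (5*(6 + 1))*(2 - 1*6) = (5*7)*(2 - 6) = 35*(-4) = -140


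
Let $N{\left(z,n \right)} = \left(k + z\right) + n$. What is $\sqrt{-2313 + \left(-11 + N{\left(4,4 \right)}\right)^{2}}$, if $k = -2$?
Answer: $4 i \sqrt{143} \approx 47.833 i$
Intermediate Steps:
$N{\left(z,n \right)} = -2 + n + z$ ($N{\left(z,n \right)} = \left(-2 + z\right) + n = -2 + n + z$)
$\sqrt{-2313 + \left(-11 + N{\left(4,4 \right)}\right)^{2}} = \sqrt{-2313 + \left(-11 + \left(-2 + 4 + 4\right)\right)^{2}} = \sqrt{-2313 + \left(-11 + 6\right)^{2}} = \sqrt{-2313 + \left(-5\right)^{2}} = \sqrt{-2313 + 25} = \sqrt{-2288} = 4 i \sqrt{143}$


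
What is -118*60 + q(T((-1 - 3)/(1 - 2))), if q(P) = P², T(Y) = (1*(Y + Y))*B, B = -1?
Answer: -7016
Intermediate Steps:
T(Y) = -2*Y (T(Y) = (1*(Y + Y))*(-1) = (1*(2*Y))*(-1) = (2*Y)*(-1) = -2*Y)
-118*60 + q(T((-1 - 3)/(1 - 2))) = -118*60 + (-2*(-1 - 3)/(1 - 2))² = -7080 + (-(-8)/(-1))² = -7080 + (-(-8)*(-1))² = -7080 + (-2*4)² = -7080 + (-8)² = -7080 + 64 = -7016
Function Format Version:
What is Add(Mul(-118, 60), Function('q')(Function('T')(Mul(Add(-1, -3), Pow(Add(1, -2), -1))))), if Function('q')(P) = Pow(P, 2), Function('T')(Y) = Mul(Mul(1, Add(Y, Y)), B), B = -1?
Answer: -7016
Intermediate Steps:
Function('T')(Y) = Mul(-2, Y) (Function('T')(Y) = Mul(Mul(1, Add(Y, Y)), -1) = Mul(Mul(1, Mul(2, Y)), -1) = Mul(Mul(2, Y), -1) = Mul(-2, Y))
Add(Mul(-118, 60), Function('q')(Function('T')(Mul(Add(-1, -3), Pow(Add(1, -2), -1))))) = Add(Mul(-118, 60), Pow(Mul(-2, Mul(Add(-1, -3), Pow(Add(1, -2), -1))), 2)) = Add(-7080, Pow(Mul(-2, Mul(-4, Pow(-1, -1))), 2)) = Add(-7080, Pow(Mul(-2, Mul(-4, -1)), 2)) = Add(-7080, Pow(Mul(-2, 4), 2)) = Add(-7080, Pow(-8, 2)) = Add(-7080, 64) = -7016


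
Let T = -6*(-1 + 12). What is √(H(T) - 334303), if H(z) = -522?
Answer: 5*I*√13393 ≈ 578.64*I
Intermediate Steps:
T = -66 (T = -6*11 = -66)
√(H(T) - 334303) = √(-522 - 334303) = √(-334825) = 5*I*√13393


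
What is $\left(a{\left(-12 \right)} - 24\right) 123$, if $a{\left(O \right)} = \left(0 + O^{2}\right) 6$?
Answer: $103320$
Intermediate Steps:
$a{\left(O \right)} = 6 O^{2}$ ($a{\left(O \right)} = O^{2} \cdot 6 = 6 O^{2}$)
$\left(a{\left(-12 \right)} - 24\right) 123 = \left(6 \left(-12\right)^{2} - 24\right) 123 = \left(6 \cdot 144 - 24\right) 123 = \left(864 - 24\right) 123 = 840 \cdot 123 = 103320$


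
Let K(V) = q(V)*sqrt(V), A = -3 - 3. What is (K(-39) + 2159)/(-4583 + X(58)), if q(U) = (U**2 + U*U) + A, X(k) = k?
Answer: -2159/4525 - 3036*I*sqrt(39)/4525 ≈ -0.47713 - 4.19*I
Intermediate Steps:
A = -6
q(U) = -6 + 2*U**2 (q(U) = (U**2 + U*U) - 6 = (U**2 + U**2) - 6 = 2*U**2 - 6 = -6 + 2*U**2)
K(V) = sqrt(V)*(-6 + 2*V**2) (K(V) = (-6 + 2*V**2)*sqrt(V) = sqrt(V)*(-6 + 2*V**2))
(K(-39) + 2159)/(-4583 + X(58)) = (2*sqrt(-39)*(-3 + (-39)**2) + 2159)/(-4583 + 58) = (2*(I*sqrt(39))*(-3 + 1521) + 2159)/(-4525) = (2*(I*sqrt(39))*1518 + 2159)*(-1/4525) = (3036*I*sqrt(39) + 2159)*(-1/4525) = (2159 + 3036*I*sqrt(39))*(-1/4525) = -2159/4525 - 3036*I*sqrt(39)/4525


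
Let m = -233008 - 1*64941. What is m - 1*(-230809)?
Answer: -67140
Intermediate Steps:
m = -297949 (m = -233008 - 64941 = -297949)
m - 1*(-230809) = -297949 - 1*(-230809) = -297949 + 230809 = -67140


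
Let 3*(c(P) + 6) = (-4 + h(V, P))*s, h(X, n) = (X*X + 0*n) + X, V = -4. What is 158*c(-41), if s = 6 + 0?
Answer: 1580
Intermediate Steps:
s = 6
h(X, n) = X + X² (h(X, n) = (X² + 0) + X = X² + X = X + X²)
c(P) = 10 (c(P) = -6 + ((-4 - 4*(1 - 4))*6)/3 = -6 + ((-4 - 4*(-3))*6)/3 = -6 + ((-4 + 12)*6)/3 = -6 + (8*6)/3 = -6 + (⅓)*48 = -6 + 16 = 10)
158*c(-41) = 158*10 = 1580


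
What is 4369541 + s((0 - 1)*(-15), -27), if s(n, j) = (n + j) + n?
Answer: 4369544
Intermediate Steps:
s(n, j) = j + 2*n (s(n, j) = (j + n) + n = j + 2*n)
4369541 + s((0 - 1)*(-15), -27) = 4369541 + (-27 + 2*((0 - 1)*(-15))) = 4369541 + (-27 + 2*(-1*(-15))) = 4369541 + (-27 + 2*15) = 4369541 + (-27 + 30) = 4369541 + 3 = 4369544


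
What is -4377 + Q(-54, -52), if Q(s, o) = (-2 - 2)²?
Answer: -4361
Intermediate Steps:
Q(s, o) = 16 (Q(s, o) = (-4)² = 16)
-4377 + Q(-54, -52) = -4377 + 16 = -4361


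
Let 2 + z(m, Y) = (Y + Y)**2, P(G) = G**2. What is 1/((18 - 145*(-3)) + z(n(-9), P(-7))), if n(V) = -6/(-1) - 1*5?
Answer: 1/10055 ≈ 9.9453e-5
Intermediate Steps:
n(V) = 1 (n(V) = -6*(-1) - 5 = 6 - 5 = 1)
z(m, Y) = -2 + 4*Y**2 (z(m, Y) = -2 + (Y + Y)**2 = -2 + (2*Y)**2 = -2 + 4*Y**2)
1/((18 - 145*(-3)) + z(n(-9), P(-7))) = 1/((18 - 145*(-3)) + (-2 + 4*((-7)**2)**2)) = 1/((18 + 435) + (-2 + 4*49**2)) = 1/(453 + (-2 + 4*2401)) = 1/(453 + (-2 + 9604)) = 1/(453 + 9602) = 1/10055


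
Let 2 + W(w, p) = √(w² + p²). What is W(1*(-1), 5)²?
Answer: (2 - √26)² ≈ 9.6039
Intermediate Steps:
W(w, p) = -2 + √(p² + w²) (W(w, p) = -2 + √(w² + p²) = -2 + √(p² + w²))
W(1*(-1), 5)² = (-2 + √(5² + (1*(-1))²))² = (-2 + √(25 + (-1)²))² = (-2 + √(25 + 1))² = (-2 + √26)²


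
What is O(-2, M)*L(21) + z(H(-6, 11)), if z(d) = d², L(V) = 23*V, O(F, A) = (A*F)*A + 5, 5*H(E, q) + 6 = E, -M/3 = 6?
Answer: -7764081/25 ≈ -3.1056e+5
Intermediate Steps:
M = -18 (M = -3*6 = -18)
H(E, q) = -6/5 + E/5
O(F, A) = 5 + F*A² (O(F, A) = F*A² + 5 = 5 + F*A²)
O(-2, M)*L(21) + z(H(-6, 11)) = (5 - 2*(-18)²)*(23*21) + (-6/5 + (⅕)*(-6))² = (5 - 2*324)*483 + (-6/5 - 6/5)² = (5 - 648)*483 + (-12/5)² = -643*483 + 144/25 = -310569 + 144/25 = -7764081/25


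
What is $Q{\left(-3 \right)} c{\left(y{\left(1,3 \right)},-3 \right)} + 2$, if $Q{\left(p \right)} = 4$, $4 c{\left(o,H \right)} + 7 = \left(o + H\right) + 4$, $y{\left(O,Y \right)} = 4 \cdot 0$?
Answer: $-4$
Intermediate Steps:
$y{\left(O,Y \right)} = 0$
$c{\left(o,H \right)} = - \frac{3}{4} + \frac{H}{4} + \frac{o}{4}$ ($c{\left(o,H \right)} = - \frac{7}{4} + \frac{\left(o + H\right) + 4}{4} = - \frac{7}{4} + \frac{\left(H + o\right) + 4}{4} = - \frac{7}{4} + \frac{4 + H + o}{4} = - \frac{7}{4} + \left(1 + \frac{H}{4} + \frac{o}{4}\right) = - \frac{3}{4} + \frac{H}{4} + \frac{o}{4}$)
$Q{\left(-3 \right)} c{\left(y{\left(1,3 \right)},-3 \right)} + 2 = 4 \left(- \frac{3}{4} + \frac{1}{4} \left(-3\right) + \frac{1}{4} \cdot 0\right) + 2 = 4 \left(- \frac{3}{4} - \frac{3}{4} + 0\right) + 2 = 4 \left(- \frac{3}{2}\right) + 2 = -6 + 2 = -4$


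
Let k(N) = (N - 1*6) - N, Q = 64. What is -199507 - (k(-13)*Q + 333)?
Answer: -199456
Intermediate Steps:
k(N) = -6 (k(N) = (N - 6) - N = (-6 + N) - N = -6)
-199507 - (k(-13)*Q + 333) = -199507 - (-6*64 + 333) = -199507 - (-384 + 333) = -199507 - 1*(-51) = -199507 + 51 = -199456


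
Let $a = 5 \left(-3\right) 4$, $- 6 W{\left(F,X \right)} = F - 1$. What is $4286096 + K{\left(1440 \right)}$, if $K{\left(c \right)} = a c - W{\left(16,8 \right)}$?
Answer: $\frac{8399397}{2} \approx 4.1997 \cdot 10^{6}$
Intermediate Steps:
$W{\left(F,X \right)} = \frac{1}{6} - \frac{F}{6}$ ($W{\left(F,X \right)} = - \frac{F - 1}{6} = - \frac{-1 + F}{6} = \frac{1}{6} - \frac{F}{6}$)
$a = -60$ ($a = \left(-15\right) 4 = -60$)
$K{\left(c \right)} = \frac{5}{2} - 60 c$ ($K{\left(c \right)} = - 60 c - \left(\frac{1}{6} - \frac{8}{3}\right) = - 60 c - - \frac{5}{2} = - 60 c + \frac{5}{2} = \frac{5}{2} - 60 c$)
$4286096 + K{\left(1440 \right)} = 4286096 + \left(\frac{5}{2} - 86400\right) = 4286096 - \frac{172795}{2} = \frac{8399397}{2}$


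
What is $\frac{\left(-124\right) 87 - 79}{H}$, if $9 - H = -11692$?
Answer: $- \frac{10867}{11701} \approx -0.92872$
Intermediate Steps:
$H = 11701$ ($H = 9 - -11692 = 9 + 11692 = 11701$)
$\frac{\left(-124\right) 87 - 79}{H} = \frac{\left(-124\right) 87 - 79}{11701} = \left(-10788 - 79\right) \frac{1}{11701} = \left(-10867\right) \frac{1}{11701} = - \frac{10867}{11701}$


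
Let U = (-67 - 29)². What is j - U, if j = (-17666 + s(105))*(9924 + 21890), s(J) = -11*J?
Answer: -598780510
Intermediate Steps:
U = 9216 (U = (-96)² = 9216)
j = -598771294 (j = (-17666 - 11*105)*(9924 + 21890) = (-17666 - 1155)*31814 = -18821*31814 = -598771294)
j - U = -598771294 - 1*9216 = -598771294 - 9216 = -598780510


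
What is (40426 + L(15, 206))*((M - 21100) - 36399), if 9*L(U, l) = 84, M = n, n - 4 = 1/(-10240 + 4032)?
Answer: -21648812271533/9312 ≈ -2.3248e+9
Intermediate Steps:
n = 24831/6208 (n = 4 + 1/(-10240 + 4032) = 4 + 1/(-6208) = 4 - 1/6208 = 24831/6208 ≈ 3.9998)
M = 24831/6208 ≈ 3.9998
L(U, l) = 28/3 (L(U, l) = (⅑)*84 = 28/3)
(40426 + L(15, 206))*((M - 21100) - 36399) = (40426 + 28/3)*((24831/6208 - 21100) - 36399) = 121306*(-130963969/6208 - 36399)/3 = (121306/3)*(-356928961/6208) = -21648812271533/9312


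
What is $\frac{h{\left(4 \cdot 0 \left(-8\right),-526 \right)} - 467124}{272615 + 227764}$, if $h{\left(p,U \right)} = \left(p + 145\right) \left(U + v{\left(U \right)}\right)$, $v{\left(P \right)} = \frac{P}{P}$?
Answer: $- \frac{181083}{166793} \approx -1.0857$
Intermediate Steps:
$v{\left(P \right)} = 1$
$h{\left(p,U \right)} = \left(1 + U\right) \left(145 + p\right)$ ($h{\left(p,U \right)} = \left(p + 145\right) \left(U + 1\right) = \left(145 + p\right) \left(1 + U\right) = \left(1 + U\right) \left(145 + p\right)$)
$\frac{h{\left(4 \cdot 0 \left(-8\right),-526 \right)} - 467124}{272615 + 227764} = \frac{\left(145 + 4 \cdot 0 \left(-8\right) + 145 \left(-526\right) - 526 \cdot 4 \cdot 0 \left(-8\right)\right) - 467124}{272615 + 227764} = \frac{\left(145 + 0 \left(-8\right) - 76270 - 526 \cdot 0 \left(-8\right)\right) - 467124}{500379} = \left(\left(145 + 0 - 76270 - 0\right) - 467124\right) \frac{1}{500379} = \left(\left(145 + 0 - 76270 + 0\right) - 467124\right) \frac{1}{500379} = \left(-76125 - 467124\right) \frac{1}{500379} = \left(-543249\right) \frac{1}{500379} = - \frac{181083}{166793}$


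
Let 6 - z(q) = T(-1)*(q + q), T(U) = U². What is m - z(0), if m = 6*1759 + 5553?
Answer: 16101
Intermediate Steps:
z(q) = 6 - 2*q (z(q) = 6 - (-1)²*(q + q) = 6 - 2*q)
m = 16107 (m = 10554 + 5553 = 16107)
m - z(0) = 16107 - (6 - 2*0) = 16107 - (6 + 0) = 16107 - 1*6 = 16107 - 6 = 16101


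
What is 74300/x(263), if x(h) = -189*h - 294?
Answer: -74300/50001 ≈ -1.4860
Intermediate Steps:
x(h) = -294 - 189*h
74300/x(263) = 74300/(-294 - 189*263) = 74300/(-294 - 49707) = 74300/(-50001) = 74300*(-1/50001) = -74300/50001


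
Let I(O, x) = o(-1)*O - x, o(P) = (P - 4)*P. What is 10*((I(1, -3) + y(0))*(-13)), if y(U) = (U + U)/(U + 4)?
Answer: -1040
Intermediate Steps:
o(P) = P*(-4 + P) (o(P) = (-4 + P)*P = P*(-4 + P))
y(U) = 2*U/(4 + U) (y(U) = (2*U)/(4 + U) = 2*U/(4 + U))
I(O, x) = -x + 5*O (I(O, x) = (-(-4 - 1))*O - x = (-1*(-5))*O - x = 5*O - x = -x + 5*O)
10*((I(1, -3) + y(0))*(-13)) = 10*(((-1*(-3) + 5*1) + 2*0/(4 + 0))*(-13)) = 10*(((3 + 5) + 2*0/4)*(-13)) = 10*((8 + 2*0*(1/4))*(-13)) = 10*((8 + 0)*(-13)) = 10*(8*(-13)) = 10*(-104) = -1040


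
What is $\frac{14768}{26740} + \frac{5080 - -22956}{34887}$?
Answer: $\frac{316223464}{233219595} \approx 1.3559$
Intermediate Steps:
$\frac{14768}{26740} + \frac{5080 - -22956}{34887} = 14768 \cdot \frac{1}{26740} + \left(5080 + 22956\right) \frac{1}{34887} = \frac{3692}{6685} + 28036 \cdot \frac{1}{34887} = \frac{3692}{6685} + \frac{28036}{34887} = \frac{316223464}{233219595}$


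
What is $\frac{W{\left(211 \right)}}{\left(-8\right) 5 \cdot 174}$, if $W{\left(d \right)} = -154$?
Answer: $\frac{77}{3480} \approx 0.022126$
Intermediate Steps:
$\frac{W{\left(211 \right)}}{\left(-8\right) 5 \cdot 174} = - \frac{154}{\left(-8\right) 5 \cdot 174} = - \frac{154}{\left(-40\right) 174} = - \frac{154}{-6960} = \left(-154\right) \left(- \frac{1}{6960}\right) = \frac{77}{3480}$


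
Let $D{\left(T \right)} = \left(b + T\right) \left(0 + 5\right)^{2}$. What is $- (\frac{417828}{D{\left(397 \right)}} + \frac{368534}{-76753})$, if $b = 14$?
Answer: $- \frac{9427621878}{262879025} \approx -35.863$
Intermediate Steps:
$D{\left(T \right)} = 350 + 25 T$ ($D{\left(T \right)} = \left(14 + T\right) \left(0 + 5\right)^{2} = \left(14 + T\right) 5^{2} = \left(14 + T\right) 25 = 350 + 25 T$)
$- (\frac{417828}{D{\left(397 \right)}} + \frac{368534}{-76753}) = - (\frac{417828}{350 + 25 \cdot 397} + \frac{368534}{-76753}) = - (\frac{417828}{350 + 9925} + 368534 \left(- \frac{1}{76753}\right)) = - (\frac{417828}{10275} - \frac{368534}{76753}) = - (417828 \cdot \frac{1}{10275} - \frac{368534}{76753}) = - (\frac{139276}{3425} - \frac{368534}{76753}) = \left(-1\right) \frac{9427621878}{262879025} = - \frac{9427621878}{262879025}$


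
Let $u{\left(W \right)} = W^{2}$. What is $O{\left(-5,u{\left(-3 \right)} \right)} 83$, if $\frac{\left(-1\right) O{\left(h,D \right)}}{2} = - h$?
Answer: $-830$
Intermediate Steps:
$O{\left(h,D \right)} = 2 h$ ($O{\left(h,D \right)} = - 2 \left(- h\right) = 2 h$)
$O{\left(-5,u{\left(-3 \right)} \right)} 83 = 2 \left(-5\right) 83 = \left(-10\right) 83 = -830$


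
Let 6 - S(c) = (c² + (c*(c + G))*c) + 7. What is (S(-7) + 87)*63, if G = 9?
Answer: -3843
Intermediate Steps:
S(c) = -1 - c² - c²*(9 + c) (S(c) = 6 - ((c² + (c*(c + 9))*c) + 7) = 6 - ((c² + (c*(9 + c))*c) + 7) = 6 - ((c² + c²*(9 + c)) + 7) = 6 - (7 + c² + c²*(9 + c)) = 6 + (-7 - c² - c²*(9 + c)) = -1 - c² - c²*(9 + c))
(S(-7) + 87)*63 = ((-1 - 1*(-7)³ - 10*(-7)²) + 87)*63 = ((-1 - 1*(-343) - 10*49) + 87)*63 = ((-1 + 343 - 490) + 87)*63 = (-148 + 87)*63 = -61*63 = -3843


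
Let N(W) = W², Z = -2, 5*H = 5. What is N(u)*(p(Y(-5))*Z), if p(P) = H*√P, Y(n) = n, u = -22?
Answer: -968*I*√5 ≈ -2164.5*I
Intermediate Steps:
H = 1 (H = (⅕)*5 = 1)
p(P) = √P (p(P) = 1*√P = √P)
N(u)*(p(Y(-5))*Z) = (-22)²*(√(-5)*(-2)) = 484*((I*√5)*(-2)) = 484*(-2*I*√5) = -968*I*√5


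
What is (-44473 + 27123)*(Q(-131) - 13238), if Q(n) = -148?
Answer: 232247100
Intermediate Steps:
(-44473 + 27123)*(Q(-131) - 13238) = (-44473 + 27123)*(-148 - 13238) = -17350*(-13386) = 232247100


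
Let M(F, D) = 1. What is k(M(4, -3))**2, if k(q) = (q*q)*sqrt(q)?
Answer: 1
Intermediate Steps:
k(q) = q**(5/2) (k(q) = q**2*sqrt(q) = q**(5/2))
k(M(4, -3))**2 = (1**(5/2))**2 = 1**2 = 1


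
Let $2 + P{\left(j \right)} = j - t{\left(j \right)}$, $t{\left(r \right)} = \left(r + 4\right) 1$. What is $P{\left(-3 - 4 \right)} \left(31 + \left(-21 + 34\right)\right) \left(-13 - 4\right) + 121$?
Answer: $4609$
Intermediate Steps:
$t{\left(r \right)} = 4 + r$ ($t{\left(r \right)} = \left(4 + r\right) 1 = 4 + r$)
$P{\left(j \right)} = -6$ ($P{\left(j \right)} = -2 + \left(j - \left(4 + j\right)\right) = -2 - 4 = -6$)
$P{\left(-3 - 4 \right)} \left(31 + \left(-21 + 34\right)\right) \left(-13 - 4\right) + 121 = - 6 \left(31 + \left(-21 + 34\right)\right) \left(-13 - 4\right) + 121 = - 6 \left(31 + 13\right) \left(-17\right) + 121 = - 6 \cdot 44 \left(-17\right) + 121 = \left(-6\right) \left(-748\right) + 121 = 4488 + 121 = 4609$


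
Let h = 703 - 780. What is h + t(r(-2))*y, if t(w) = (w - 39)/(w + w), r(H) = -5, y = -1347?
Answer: -30019/5 ≈ -6003.8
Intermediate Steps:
t(w) = (-39 + w)/(2*w) (t(w) = (-39 + w)/((2*w)) = (-39 + w)*(1/(2*w)) = (-39 + w)/(2*w))
h = -77
h + t(r(-2))*y = -77 + ((½)*(-39 - 5)/(-5))*(-1347) = -77 + ((½)*(-⅕)*(-44))*(-1347) = -77 + (22/5)*(-1347) = -77 - 29634/5 = -30019/5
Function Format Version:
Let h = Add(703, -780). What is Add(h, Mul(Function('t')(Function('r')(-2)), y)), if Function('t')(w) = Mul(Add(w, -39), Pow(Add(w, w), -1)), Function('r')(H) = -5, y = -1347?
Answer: Rational(-30019, 5) ≈ -6003.8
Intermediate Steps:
Function('t')(w) = Mul(Rational(1, 2), Pow(w, -1), Add(-39, w)) (Function('t')(w) = Mul(Add(-39, w), Pow(Mul(2, w), -1)) = Mul(Add(-39, w), Mul(Rational(1, 2), Pow(w, -1))) = Mul(Rational(1, 2), Pow(w, -1), Add(-39, w)))
h = -77
Add(h, Mul(Function('t')(Function('r')(-2)), y)) = Add(-77, Mul(Mul(Rational(1, 2), Pow(-5, -1), Add(-39, -5)), -1347)) = Add(-77, Mul(Mul(Rational(1, 2), Rational(-1, 5), -44), -1347)) = Add(-77, Mul(Rational(22, 5), -1347)) = Add(-77, Rational(-29634, 5)) = Rational(-30019, 5)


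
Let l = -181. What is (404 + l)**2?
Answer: 49729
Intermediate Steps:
(404 + l)**2 = (404 - 181)**2 = 223**2 = 49729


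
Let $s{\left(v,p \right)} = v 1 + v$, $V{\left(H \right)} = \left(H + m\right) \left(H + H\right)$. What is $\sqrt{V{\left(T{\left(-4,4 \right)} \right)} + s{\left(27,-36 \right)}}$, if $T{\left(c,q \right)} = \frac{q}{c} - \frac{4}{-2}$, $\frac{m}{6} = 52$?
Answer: $2 \sqrt{170} \approx 26.077$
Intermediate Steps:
$m = 312$ ($m = 6 \cdot 52 = 312$)
$T{\left(c,q \right)} = 2 + \frac{q}{c}$ ($T{\left(c,q \right)} = \frac{q}{c} - -2 = \frac{q}{c} + 2 = 2 + \frac{q}{c}$)
$V{\left(H \right)} = 2 H \left(312 + H\right)$ ($V{\left(H \right)} = \left(H + 312\right) \left(H + H\right) = \left(312 + H\right) 2 H = 2 H \left(312 + H\right)$)
$s{\left(v,p \right)} = 2 v$ ($s{\left(v,p \right)} = v + v = 2 v$)
$\sqrt{V{\left(T{\left(-4,4 \right)} \right)} + s{\left(27,-36 \right)}} = \sqrt{2 \left(2 + \frac{4}{-4}\right) \left(312 + \left(2 + \frac{4}{-4}\right)\right) + 2 \cdot 27} = \sqrt{2 \left(2 + 4 \left(- \frac{1}{4}\right)\right) \left(312 + \left(2 + 4 \left(- \frac{1}{4}\right)\right)\right) + 54} = \sqrt{2 \left(2 - 1\right) \left(312 + \left(2 - 1\right)\right) + 54} = \sqrt{2 \cdot 1 \left(312 + 1\right) + 54} = \sqrt{2 \cdot 1 \cdot 313 + 54} = \sqrt{626 + 54} = \sqrt{680} = 2 \sqrt{170}$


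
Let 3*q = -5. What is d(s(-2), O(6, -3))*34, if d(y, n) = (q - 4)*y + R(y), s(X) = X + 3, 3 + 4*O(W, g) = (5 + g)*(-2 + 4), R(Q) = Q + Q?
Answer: -374/3 ≈ -124.67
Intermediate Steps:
q = -5/3 (q = (1/3)*(-5) = -5/3 ≈ -1.6667)
R(Q) = 2*Q
O(W, g) = 7/4 + g/2 (O(W, g) = -3/4 + ((5 + g)*(-2 + 4))/4 = -3/4 + ((5 + g)*2)/4 = -3/4 + (10 + 2*g)/4 = -3/4 + (5/2 + g/2) = 7/4 + g/2)
s(X) = 3 + X
d(y, n) = -11*y/3 (d(y, n) = (-5/3 - 4)*y + 2*y = -17*y/3 + 2*y = -11*y/3)
d(s(-2), O(6, -3))*34 = -11*(3 - 2)/3*34 = -11/3*1*34 = -11/3*34 = -374/3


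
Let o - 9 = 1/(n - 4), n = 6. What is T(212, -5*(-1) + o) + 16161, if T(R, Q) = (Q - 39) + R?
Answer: 32697/2 ≈ 16349.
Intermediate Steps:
o = 19/2 (o = 9 + 1/(6 - 4) = 9 + 1/2 = 9 + ½ = 19/2 ≈ 9.5000)
T(R, Q) = -39 + Q + R (T(R, Q) = (-39 + Q) + R = -39 + Q + R)
T(212, -5*(-1) + o) + 16161 = (-39 + (-5*(-1) + 19/2) + 212) + 16161 = (-39 + (5 + 19/2) + 212) + 16161 = (-39 + 29/2 + 212) + 16161 = 375/2 + 16161 = 32697/2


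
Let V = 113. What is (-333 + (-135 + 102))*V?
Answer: -41358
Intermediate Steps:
(-333 + (-135 + 102))*V = (-333 + (-135 + 102))*113 = (-333 - 33)*113 = -366*113 = -41358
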